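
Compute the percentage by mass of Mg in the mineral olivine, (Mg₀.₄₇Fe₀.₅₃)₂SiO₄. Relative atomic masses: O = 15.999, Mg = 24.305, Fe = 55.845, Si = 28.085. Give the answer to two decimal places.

Formula mass = 0.94·24.305 + 1.06·55.845 + 1·28.085 + 4·15.999 = 174.123 g/mol, of which 22.847 g is Mg.
So Mg makes up 22.847/174.123 = 0.1312 of the mass, i.e. 13.12%.

13.12 weight percent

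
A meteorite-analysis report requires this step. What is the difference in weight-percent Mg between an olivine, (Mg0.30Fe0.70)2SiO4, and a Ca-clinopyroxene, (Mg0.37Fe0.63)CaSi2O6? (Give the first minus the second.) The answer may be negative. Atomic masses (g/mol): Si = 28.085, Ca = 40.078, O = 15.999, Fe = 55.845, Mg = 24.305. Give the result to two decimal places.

4.09 percentage points

First mineral: 14.583 g Mg in 184.847 g formula = 7.89 wt% Mg.
Second mineral: 8.993 g Mg in 236.417 g formula = 3.80 wt% Mg.
7.89% − 3.80% gives a difference of 4.09 percentage points.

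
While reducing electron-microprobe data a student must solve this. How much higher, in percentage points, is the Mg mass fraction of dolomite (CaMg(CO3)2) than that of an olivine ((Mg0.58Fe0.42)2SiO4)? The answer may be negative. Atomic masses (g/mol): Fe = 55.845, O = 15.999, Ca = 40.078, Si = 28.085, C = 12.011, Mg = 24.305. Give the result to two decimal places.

First mineral: 24.305 g Mg in 184.399 g formula = 13.18 wt% Mg.
Second mineral: 28.194 g Mg in 167.185 g formula = 16.86 wt% Mg.
13.18% − 16.86% gives a difference of -3.68 percentage points.

-3.68 percentage points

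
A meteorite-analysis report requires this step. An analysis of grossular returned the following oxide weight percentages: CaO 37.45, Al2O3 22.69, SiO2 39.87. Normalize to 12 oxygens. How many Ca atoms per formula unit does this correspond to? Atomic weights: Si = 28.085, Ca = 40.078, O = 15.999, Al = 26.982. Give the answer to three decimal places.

37.45 wt% CaO ÷ 56.077 g/mol = 0.66783 mol, giving 0.66783 Ca and 0.66783 O.
22.69 wt% Al2O3 ÷ 101.961 g/mol = 0.22254 mol, giving 0.44508 Al and 0.66762 O.
39.87 wt% SiO2 ÷ 60.083 g/mol = 0.66358 mol, giving 0.66358 Si and 1.32716 O.
Oxygen sums to 2.66261; scaling by 12/2.66261 = 4.50686 puts the formula on 12 O.
Ca: 0.66783 × 4.50686 = 3.010 atoms per formula unit.

3.010 Ca apfu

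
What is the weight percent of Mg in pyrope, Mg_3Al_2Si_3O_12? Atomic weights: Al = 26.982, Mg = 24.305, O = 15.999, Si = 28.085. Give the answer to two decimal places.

M(Mg_3Al_2Si_3O_12) = 403.122 g/mol.
Mg contributes 3 × 24.305 = 72.915 g per mole.
72.915/403.122 = 0.1809 → 18.09%.

18.09 weight percent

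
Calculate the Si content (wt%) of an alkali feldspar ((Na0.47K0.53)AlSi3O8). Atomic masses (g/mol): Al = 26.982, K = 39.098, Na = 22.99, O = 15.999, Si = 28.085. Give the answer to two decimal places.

31.12 wt%

M((Na0.47K0.53)AlSi3O8) = 270.756 g/mol.
Si contributes 3 × 28.085 = 84.255 g per mole.
84.255/270.756 = 0.3112 → 31.12%.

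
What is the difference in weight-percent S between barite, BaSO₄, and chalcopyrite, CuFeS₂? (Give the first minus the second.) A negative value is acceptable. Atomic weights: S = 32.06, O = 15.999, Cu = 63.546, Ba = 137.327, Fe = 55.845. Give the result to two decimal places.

-21.20 percentage points

M(BaSO₄) = 233.383 g/mol, so wt% S = 32.060/233.383 × 100 = 13.74%.
M(CuFeS₂) = 183.511 g/mol, so wt% S = 64.120/183.511 × 100 = 34.94%.
13.74 − 34.94 = -21.20 pp.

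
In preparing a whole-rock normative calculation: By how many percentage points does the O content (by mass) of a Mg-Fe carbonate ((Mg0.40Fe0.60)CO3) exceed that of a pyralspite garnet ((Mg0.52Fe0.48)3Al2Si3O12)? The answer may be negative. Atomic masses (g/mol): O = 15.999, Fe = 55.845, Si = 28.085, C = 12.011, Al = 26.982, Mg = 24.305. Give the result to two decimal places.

First mineral: 47.997 g O in 103.237 g formula = 46.49 wt% O.
Second mineral: 191.988 g O in 448.540 g formula = 42.80 wt% O.
46.49% − 42.80% gives a difference of 3.69 percentage points.

3.69 percentage points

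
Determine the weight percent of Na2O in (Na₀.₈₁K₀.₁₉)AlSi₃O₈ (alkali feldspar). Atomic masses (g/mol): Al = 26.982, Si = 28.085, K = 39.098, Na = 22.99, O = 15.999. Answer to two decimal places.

M((Na₀.₈₁K₀.₁₉)AlSi₃O₈) = 265.280 g/mol; M(Na2O) = 61.979 g/mol.
Moles Na2O per formula unit = 0.81 Na ÷ 2 = 0.4050.
Na2O fraction = (0.4050 × 61.979) / 265.280 = 25.101/265.280 = 0.0946.

9.46 wt%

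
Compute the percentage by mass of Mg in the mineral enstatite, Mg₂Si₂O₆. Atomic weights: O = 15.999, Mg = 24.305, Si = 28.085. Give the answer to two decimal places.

24.21 wt%

Molar mass of Mg₂Si₂O₆: 2×24.305 + 2×28.085 + 6×15.999 = 200.774 g/mol.
Mass of Mg per formula unit: 2 × 24.305 = 48.610 g.
Weight fraction Mg = 48.610 / 200.774 = 0.2421.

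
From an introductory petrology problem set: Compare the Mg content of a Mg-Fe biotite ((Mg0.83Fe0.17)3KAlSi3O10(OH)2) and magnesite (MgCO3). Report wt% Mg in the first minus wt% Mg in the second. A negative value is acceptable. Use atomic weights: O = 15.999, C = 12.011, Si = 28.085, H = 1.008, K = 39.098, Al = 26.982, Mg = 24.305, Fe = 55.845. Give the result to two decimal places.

-14.86 percentage points

Mg in (Mg0.83Fe0.17)3KAlSi3O10(OH)2: molar mass 433.339 g/mol; 2.49×24.305 = 60.519 g → 13.97 wt%.
Mg in MgCO3: molar mass 84.313 g/mol; 1×24.305 = 24.305 g → 28.83 wt%.
Difference = 13.97 − 28.83 = -14.86 percentage points.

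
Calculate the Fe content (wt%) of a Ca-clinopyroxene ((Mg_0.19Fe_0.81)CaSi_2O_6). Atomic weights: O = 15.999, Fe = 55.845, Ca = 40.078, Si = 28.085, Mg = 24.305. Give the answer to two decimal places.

M((Mg_0.19Fe_0.81)CaSi_2O_6) = 242.094 g/mol.
Fe contributes 0.81 × 55.845 = 45.234 g per mole.
45.234/242.094 = 0.1868 → 18.68%.

18.68 wt%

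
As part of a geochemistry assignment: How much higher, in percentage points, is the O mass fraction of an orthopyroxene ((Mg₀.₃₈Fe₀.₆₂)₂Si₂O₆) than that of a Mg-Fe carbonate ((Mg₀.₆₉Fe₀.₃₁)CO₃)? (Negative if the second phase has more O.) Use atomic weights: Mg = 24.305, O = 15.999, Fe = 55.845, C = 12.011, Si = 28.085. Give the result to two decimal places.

-10.99 percentage points

M((Mg₀.₃₈Fe₀.₆₂)₂Si₂O₆) = 239.884 g/mol, so wt% O = 95.994/239.884 × 100 = 40.02%.
M((Mg₀.₆₉Fe₀.₃₁)CO₃) = 94.090 g/mol, so wt% O = 47.997/94.090 × 100 = 51.01%.
40.02 − 51.01 = -10.99 pp.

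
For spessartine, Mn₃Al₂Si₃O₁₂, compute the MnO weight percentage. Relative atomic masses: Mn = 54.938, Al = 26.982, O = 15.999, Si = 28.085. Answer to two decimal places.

Molar mass of Mn₃Al₂Si₃O₁₂ = 3×54.938 + 2×26.982 + 3×28.085 + 12×15.999 = 495.021 g/mol.
Each formula unit contains 3 Mn, equivalent to 3/1 = 3.0000 mol MnO.
M(MnO) = 1×54.938 + 1×15.999 = 70.937 g/mol.
Mass of MnO per formula unit = 3.0000 × 70.937 = 212.811 g.
MnO wt% = 212.811 / 495.021 × 100 = 42.99%.

42.99 wt%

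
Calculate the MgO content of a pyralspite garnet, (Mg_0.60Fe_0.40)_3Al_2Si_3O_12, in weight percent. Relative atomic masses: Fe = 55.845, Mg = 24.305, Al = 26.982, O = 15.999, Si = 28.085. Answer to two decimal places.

M((Mg_0.60Fe_0.40)_3Al_2Si_3O_12) = 440.970 g/mol; M(MgO) = 40.304 g/mol.
Moles MgO per formula unit = 1.80 Mg ÷ 1 = 1.8000.
MgO fraction = (1.8000 × 40.304) / 440.970 = 72.547/440.970 = 0.1645.

16.45 wt%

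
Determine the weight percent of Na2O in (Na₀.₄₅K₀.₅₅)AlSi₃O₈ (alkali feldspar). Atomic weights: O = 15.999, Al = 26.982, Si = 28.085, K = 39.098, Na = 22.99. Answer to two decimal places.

5.14 wt%

Molar mass of (Na₀.₄₅K₀.₅₅)AlSi₃O₈ = 0.45×22.99 + 0.55×39.098 + 1×26.982 + 3×28.085 + 8×15.999 = 271.078 g/mol.
Each formula unit contains 0.45 Na, equivalent to 0.45/2 = 0.2250 mol Na2O.
M(Na2O) = 2×22.99 + 1×15.999 = 61.979 g/mol.
Mass of Na2O per formula unit = 0.2250 × 61.979 = 13.945 g.
Na2O wt% = 13.945 / 271.078 × 100 = 5.14%.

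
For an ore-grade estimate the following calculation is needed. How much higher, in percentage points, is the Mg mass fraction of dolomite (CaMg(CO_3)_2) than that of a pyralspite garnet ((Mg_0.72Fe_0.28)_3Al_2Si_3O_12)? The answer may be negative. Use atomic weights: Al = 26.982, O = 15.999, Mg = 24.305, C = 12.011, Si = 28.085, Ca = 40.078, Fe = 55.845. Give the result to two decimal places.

M(CaMg(CO_3)_2) = 184.399 g/mol, so wt% Mg = 24.305/184.399 × 100 = 13.18%.
M((Mg_0.72Fe_0.28)_3Al_2Si_3O_12) = 429.616 g/mol, so wt% Mg = 52.499/429.616 × 100 = 12.22%.
13.18 − 12.22 = 0.96 pp.

0.96 percentage points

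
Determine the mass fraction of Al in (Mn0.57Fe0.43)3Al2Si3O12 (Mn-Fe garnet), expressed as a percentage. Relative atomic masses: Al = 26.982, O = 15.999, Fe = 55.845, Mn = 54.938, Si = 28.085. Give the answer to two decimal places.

Formula mass = 1.71·54.938 + 1.29·55.845 + 2·26.982 + 3·28.085 + 12·15.999 = 496.191 g/mol, of which 53.964 g is Al.
So Al makes up 53.964/496.191 = 0.1088 of the mass, i.e. 10.88%.

10.88 wt%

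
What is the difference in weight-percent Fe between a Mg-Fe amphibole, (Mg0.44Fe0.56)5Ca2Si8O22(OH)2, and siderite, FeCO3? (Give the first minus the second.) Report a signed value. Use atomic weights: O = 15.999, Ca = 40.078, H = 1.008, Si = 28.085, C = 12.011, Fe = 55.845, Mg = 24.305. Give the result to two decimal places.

First mineral: 156.366 g Fe in 900.665 g formula = 17.36 wt% Fe.
Second mineral: 55.845 g Fe in 115.853 g formula = 48.20 wt% Fe.
17.36% − 48.20% gives a difference of -30.84 percentage points.

-30.84 percentage points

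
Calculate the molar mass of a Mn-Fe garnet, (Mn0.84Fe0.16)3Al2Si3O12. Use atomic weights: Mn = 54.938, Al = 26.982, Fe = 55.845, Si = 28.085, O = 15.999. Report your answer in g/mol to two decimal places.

The formula mass is the sum 2.52*54.938 + 0.48*55.845 + 2*26.982 + 3*28.085 + 12*15.999.

495.46 g/mol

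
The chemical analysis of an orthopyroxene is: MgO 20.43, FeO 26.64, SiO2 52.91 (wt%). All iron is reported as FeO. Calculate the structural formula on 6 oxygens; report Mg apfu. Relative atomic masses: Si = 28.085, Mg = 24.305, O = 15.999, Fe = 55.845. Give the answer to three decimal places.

MgO (M=40.304): mol = 0.50690; Mg = 0.50690, O = 0.50690.
FeO (M=71.844): mol = 0.37080; Fe = 0.37080, O = 0.37080.
SiO2 (M=60.083): mol = 0.88062; Si = 0.88062, O = 1.76124.
ΣO = 2.63894; factor = 6/ΣO = 2.27364.
Mg apfu = 0.50690 × 2.27364 = 1.153.

1.153 Mg apfu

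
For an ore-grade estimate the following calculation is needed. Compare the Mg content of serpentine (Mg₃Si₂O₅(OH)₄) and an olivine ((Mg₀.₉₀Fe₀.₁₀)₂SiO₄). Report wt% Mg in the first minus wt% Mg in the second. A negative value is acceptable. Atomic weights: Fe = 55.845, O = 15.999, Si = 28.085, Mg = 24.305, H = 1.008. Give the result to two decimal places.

-3.45 percentage points

First mineral: 72.915 g Mg in 277.108 g formula = 26.31 wt% Mg.
Second mineral: 43.749 g Mg in 146.999 g formula = 29.76 wt% Mg.
26.31% − 29.76% gives a difference of -3.45 percentage points.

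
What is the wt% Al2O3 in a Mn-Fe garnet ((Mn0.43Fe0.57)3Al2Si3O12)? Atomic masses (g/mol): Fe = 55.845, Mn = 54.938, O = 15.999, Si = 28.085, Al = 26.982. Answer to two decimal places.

Molar mass of (Mn0.43Fe0.57)3Al2Si3O12 = 1.29·54.938 + 1.71·55.845 + 2·26.982 + 3·28.085 + 12·15.999 = 496.572 g/mol.
Each formula unit contains 2 Al, equivalent to 2/2 = 1.0000 mol Al2O3.
M(Al2O3) = 2×26.982 + 3×15.999 = 101.961 g/mol.
Mass of Al2O3 per formula unit = 1.0000 × 101.961 = 101.961 g.
Al2O3 wt% = 101.961 / 496.572 × 100 = 20.53%.

20.53 wt%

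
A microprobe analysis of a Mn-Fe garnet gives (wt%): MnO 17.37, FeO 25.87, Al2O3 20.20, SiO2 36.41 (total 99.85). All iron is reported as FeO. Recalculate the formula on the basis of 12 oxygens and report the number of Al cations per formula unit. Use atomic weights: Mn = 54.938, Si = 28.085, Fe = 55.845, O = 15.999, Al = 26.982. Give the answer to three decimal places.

MnO (M=70.937): mol = 0.24487; Mn = 0.24487, O = 0.24487.
FeO (M=71.844): mol = 0.36009; Fe = 0.36009, O = 0.36009.
Al2O3 (M=101.961): mol = 0.19811; Al = 0.39622, O = 0.59433.
SiO2 (M=60.083): mol = 0.60600; Si = 0.60600, O = 1.21200.
ΣO = 2.41129; factor = 12/ΣO = 4.97659.
Al apfu = 0.39622 × 4.97659 = 1.972.

1.972 Al apfu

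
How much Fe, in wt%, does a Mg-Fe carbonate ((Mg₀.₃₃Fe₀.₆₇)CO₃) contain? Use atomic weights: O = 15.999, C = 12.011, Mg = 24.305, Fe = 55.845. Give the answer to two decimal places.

35.48 wt%

M((Mg₀.₃₃Fe₀.₆₇)CO₃) = 105.445 g/mol.
Fe contributes 0.67 × 55.845 = 37.416 g per mole.
37.416/105.445 = 0.3548 → 35.48%.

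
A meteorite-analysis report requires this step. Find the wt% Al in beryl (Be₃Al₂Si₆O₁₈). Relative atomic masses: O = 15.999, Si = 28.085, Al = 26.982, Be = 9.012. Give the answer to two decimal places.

Molar mass of Be₃Al₂Si₆O₁₈: 3·9.012 + 2·26.982 + 6·28.085 + 18·15.999 = 537.492 g/mol.
Mass of Al per formula unit: 2 × 26.982 = 53.964 g.
Weight fraction Al = 53.964 / 537.492 = 0.1004.

10.04 mass %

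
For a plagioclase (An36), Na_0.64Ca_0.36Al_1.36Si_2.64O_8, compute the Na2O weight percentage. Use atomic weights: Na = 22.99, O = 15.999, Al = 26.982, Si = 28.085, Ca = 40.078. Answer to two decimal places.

7.40 wt%

Molar mass of Na_0.64Ca_0.36Al_1.36Si_2.64O_8 = 0.64·22.99 + 0.36·40.078 + 1.36·26.982 + 2.64·28.085 + 8·15.999 = 267.974 g/mol.
Each formula unit contains 0.64 Na, equivalent to 0.64/2 = 0.3200 mol Na2O.
M(Na2O) = 2×22.99 + 1×15.999 = 61.979 g/mol.
Mass of Na2O per formula unit = 0.3200 × 61.979 = 19.833 g.
Na2O wt% = 19.833 / 267.974 × 100 = 7.40%.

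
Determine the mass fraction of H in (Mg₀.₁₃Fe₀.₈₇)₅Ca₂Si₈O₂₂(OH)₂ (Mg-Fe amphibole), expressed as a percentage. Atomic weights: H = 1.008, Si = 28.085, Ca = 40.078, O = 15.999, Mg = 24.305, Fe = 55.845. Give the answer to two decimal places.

0.21 weight percent

Molar mass of (Mg₀.₁₃Fe₀.₈₇)₅Ca₂Si₈O₂₂(OH)₂: 0.65·24.305 + 4.35·55.845 + 2·40.078 + 8·28.085 + 24·15.999 + 2·1.008 = 949.552 g/mol.
Mass of H per formula unit: 2 × 1.008 = 2.016 g.
Weight fraction H = 2.016 / 949.552 = 0.0021.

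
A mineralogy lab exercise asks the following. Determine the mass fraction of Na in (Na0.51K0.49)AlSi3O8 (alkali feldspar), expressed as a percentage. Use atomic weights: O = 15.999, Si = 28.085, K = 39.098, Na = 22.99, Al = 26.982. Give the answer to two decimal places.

4.34 wt%

Molar mass of (Na0.51K0.49)AlSi3O8: 0.51·22.99 + 0.49·39.098 + 1·26.982 + 3·28.085 + 8·15.999 = 270.112 g/mol.
Mass of Na per formula unit: 0.51 × 22.99 = 11.725 g.
Weight fraction Na = 11.725 / 270.112 = 0.0434.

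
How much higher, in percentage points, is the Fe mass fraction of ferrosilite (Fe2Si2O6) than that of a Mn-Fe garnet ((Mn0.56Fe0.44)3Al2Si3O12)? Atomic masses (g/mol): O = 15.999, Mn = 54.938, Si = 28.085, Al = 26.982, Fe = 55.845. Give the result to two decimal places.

27.47 percentage points

Fe in Fe2Si2O6: molar mass 263.854 g/mol; 2×55.845 = 111.690 g → 42.33 wt%.
Fe in (Mn0.56Fe0.44)3Al2Si3O12: molar mass 496.218 g/mol; 1.32×55.845 = 73.715 g → 14.86 wt%.
Difference = 42.33 − 14.86 = 27.47 percentage points.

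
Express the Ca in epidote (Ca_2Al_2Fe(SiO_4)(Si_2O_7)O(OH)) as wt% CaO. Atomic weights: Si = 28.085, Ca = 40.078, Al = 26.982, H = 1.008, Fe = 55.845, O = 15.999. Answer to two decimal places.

23.21 wt%

Molar mass of Ca_2Al_2Fe(SiO_4)(Si_2O_7)O(OH) = 2×40.078 + 2×26.982 + 1×55.845 + 3×28.085 + 13×15.999 + 1×1.008 = 483.215 g/mol.
Each formula unit contains 2 Ca, equivalent to 2/1 = 2.0000 mol CaO.
M(CaO) = 1×40.078 + 1×15.999 = 56.077 g/mol.
Mass of CaO per formula unit = 2.0000 × 56.077 = 112.154 g.
CaO wt% = 112.154 / 483.215 × 100 = 23.21%.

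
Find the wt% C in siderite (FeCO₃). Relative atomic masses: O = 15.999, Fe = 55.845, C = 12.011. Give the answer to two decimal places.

M(FeCO₃) = 115.853 g/mol.
C contributes 1 × 12.011 = 12.011 g per mole.
12.011/115.853 = 0.1037 → 10.37%.

10.37 mass %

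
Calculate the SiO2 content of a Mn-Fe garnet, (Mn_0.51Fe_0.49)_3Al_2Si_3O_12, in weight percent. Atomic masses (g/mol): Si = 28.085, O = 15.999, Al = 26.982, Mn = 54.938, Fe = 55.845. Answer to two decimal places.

Formula mass = 496.354 g/mol.
3 Si → 3.0000 mol SiO2 per formula unit; M(SiO2) = 60.083, so SiO2 mass = 180.249 g.
180.249/496.354 × 100 = 36.31 wt%.

36.31 wt%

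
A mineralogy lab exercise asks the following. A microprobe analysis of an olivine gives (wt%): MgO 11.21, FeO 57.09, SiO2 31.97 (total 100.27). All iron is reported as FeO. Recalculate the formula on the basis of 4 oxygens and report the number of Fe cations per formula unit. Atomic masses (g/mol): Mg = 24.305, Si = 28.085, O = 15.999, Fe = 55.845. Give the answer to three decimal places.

MgO (M=40.304): mol = 0.27814; Mg = 0.27814, O = 0.27814.
FeO (M=71.844): mol = 0.79464; Fe = 0.79464, O = 0.79464.
SiO2 (M=60.083): mol = 0.53210; Si = 0.53210, O = 1.06420.
ΣO = 2.13698; factor = 4/ΣO = 1.87180.
Fe apfu = 0.79464 × 1.87180 = 1.487.

1.487 Fe apfu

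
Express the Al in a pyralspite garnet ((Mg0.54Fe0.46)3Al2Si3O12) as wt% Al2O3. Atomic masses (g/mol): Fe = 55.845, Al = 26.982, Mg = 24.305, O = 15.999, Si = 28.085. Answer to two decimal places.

M((Mg0.54Fe0.46)3Al2Si3O12) = 446.647 g/mol; M(Al2O3) = 101.961 g/mol.
Moles Al2O3 per formula unit = 2 Al ÷ 2 = 1.0000.
Al2O3 fraction = (1.0000 × 101.961) / 446.647 = 101.961/446.647 = 0.2283.

22.83 wt%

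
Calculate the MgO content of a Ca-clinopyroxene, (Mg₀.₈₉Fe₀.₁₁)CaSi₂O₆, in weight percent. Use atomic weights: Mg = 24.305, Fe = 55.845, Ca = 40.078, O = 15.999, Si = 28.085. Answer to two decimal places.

Formula mass = 220.016 g/mol.
0.89 Mg → 0.8900 mol MgO per formula unit; M(MgO) = 40.304, so MgO mass = 35.871 g.
35.871/220.016 × 100 = 16.30 wt%.

16.30 wt%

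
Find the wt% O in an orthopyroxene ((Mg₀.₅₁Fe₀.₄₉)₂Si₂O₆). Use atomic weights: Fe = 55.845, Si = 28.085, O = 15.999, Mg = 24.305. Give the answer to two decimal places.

Molar mass of (Mg₀.₅₁Fe₀.₄₉)₂Si₂O₆: 1.02·24.305 + 0.98·55.845 + 2·28.085 + 6·15.999 = 231.683 g/mol.
Mass of O per formula unit: 6 × 15.999 = 95.994 g.
Weight fraction O = 95.994 / 231.683 = 0.4143.

41.43 mass %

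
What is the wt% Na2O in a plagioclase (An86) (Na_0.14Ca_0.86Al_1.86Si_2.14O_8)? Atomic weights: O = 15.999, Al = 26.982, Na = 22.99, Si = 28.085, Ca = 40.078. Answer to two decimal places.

Molar mass of Na_0.14Ca_0.86Al_1.86Si_2.14O_8 = 0.14·22.99 + 0.86·40.078 + 1.86·26.982 + 2.14·28.085 + 8·15.999 = 275.966 g/mol.
Each formula unit contains 0.14 Na, equivalent to 0.14/2 = 0.0700 mol Na2O.
M(Na2O) = 2×22.99 + 1×15.999 = 61.979 g/mol.
Mass of Na2O per formula unit = 0.0700 × 61.979 = 4.339 g.
Na2O wt% = 4.339 / 275.966 × 100 = 1.57%.

1.57 wt%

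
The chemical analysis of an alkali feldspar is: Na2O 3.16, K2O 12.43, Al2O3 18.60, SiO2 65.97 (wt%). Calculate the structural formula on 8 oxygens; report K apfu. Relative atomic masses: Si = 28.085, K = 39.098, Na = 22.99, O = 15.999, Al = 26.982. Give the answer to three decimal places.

Na2O (M=61.979): mol = 0.05099; Na = 0.10198, O = 0.05099.
K2O (M=94.195): mol = 0.13196; K = 0.26392, O = 0.13196.
Al2O3 (M=101.961): mol = 0.18242; Al = 0.36484, O = 0.54726.
SiO2 (M=60.083): mol = 1.09798; Si = 1.09798, O = 2.19596.
ΣO = 2.92617; factor = 8/ΣO = 2.73395.
K apfu = 0.26392 × 2.73395 = 0.722.

0.722 K apfu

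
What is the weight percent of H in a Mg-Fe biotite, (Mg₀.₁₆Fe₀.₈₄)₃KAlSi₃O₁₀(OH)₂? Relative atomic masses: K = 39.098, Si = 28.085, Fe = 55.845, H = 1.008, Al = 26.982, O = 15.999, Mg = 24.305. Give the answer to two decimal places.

0.41 wt%

M((Mg₀.₁₆Fe₀.₈₄)₃KAlSi₃O₁₀(OH)₂) = 496.735 g/mol.
H contributes 2 × 1.008 = 2.016 g per mole.
2.016/496.735 = 0.0041 → 0.41%.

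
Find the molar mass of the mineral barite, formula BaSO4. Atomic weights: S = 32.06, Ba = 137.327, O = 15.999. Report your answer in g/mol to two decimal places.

233.38 g/mol

M = 1·137.327 + 1·32.06 + 4·15.999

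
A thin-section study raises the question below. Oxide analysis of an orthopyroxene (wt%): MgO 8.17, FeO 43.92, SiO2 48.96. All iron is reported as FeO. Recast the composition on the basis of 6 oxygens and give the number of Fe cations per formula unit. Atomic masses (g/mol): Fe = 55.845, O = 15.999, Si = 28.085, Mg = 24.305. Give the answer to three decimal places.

MgO: 8.17/40.304 = 0.20271 mol → 0.20271 mol Mg, 0.20271 mol O.
FeO: 43.92/71.844 = 0.61132 mol → 0.61132 mol Fe, 0.61132 mol O.
SiO2: 48.96/60.083 = 0.81487 mol → 0.81487 mol Si, 1.62974 mol O.
Total oxygen = 2.44377 mol. Normalization factor = 6/2.44377 = 2.45522.
Fe per 6 O = 0.61132 × 2.45522 = 1.501.

1.501 Fe apfu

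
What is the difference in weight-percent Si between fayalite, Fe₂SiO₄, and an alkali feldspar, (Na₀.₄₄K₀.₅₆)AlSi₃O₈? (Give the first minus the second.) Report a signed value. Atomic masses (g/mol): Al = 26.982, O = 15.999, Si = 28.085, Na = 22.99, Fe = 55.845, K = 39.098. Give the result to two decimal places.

-17.28 percentage points

M(Fe₂SiO₄) = 203.771 g/mol, so wt% Si = 28.085/203.771 × 100 = 13.78%.
M((Na₀.₄₄K₀.₅₆)AlSi₃O₈) = 271.239 g/mol, so wt% Si = 84.255/271.239 × 100 = 31.06%.
13.78 − 31.06 = -17.28 pp.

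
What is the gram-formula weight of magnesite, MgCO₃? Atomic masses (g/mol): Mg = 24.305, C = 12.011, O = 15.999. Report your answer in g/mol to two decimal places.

84.31 g/mol

Mg: 1 × 24.305 = 24.3050
C: 1 × 12.011 = 12.0110
O: 3 × 15.999 = 47.9970
Summing the contributions gives the formula mass.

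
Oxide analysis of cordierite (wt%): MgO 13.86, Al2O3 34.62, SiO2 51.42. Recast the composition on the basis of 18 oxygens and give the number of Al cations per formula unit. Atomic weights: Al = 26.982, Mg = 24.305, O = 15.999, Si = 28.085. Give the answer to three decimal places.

MgO: 13.86/40.304 = 0.34389 mol → 0.34389 mol Mg, 0.34389 mol O.
Al2O3: 34.62/101.961 = 0.33954 mol → 0.67908 mol Al, 1.01862 mol O.
SiO2: 51.42/60.083 = 0.85582 mol → 0.85582 mol Si, 1.71164 mol O.
Total oxygen = 3.07415 mol. Normalization factor = 18/3.07415 = 5.85528.
Al per 18 O = 0.67908 × 5.85528 = 3.976.

3.976 Al apfu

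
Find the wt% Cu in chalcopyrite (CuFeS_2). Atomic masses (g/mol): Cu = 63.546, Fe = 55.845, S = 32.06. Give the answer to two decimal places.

34.63 weight percent

Molar mass of CuFeS_2: 1*63.546 + 1*55.845 + 2*32.06 = 183.511 g/mol.
Mass of Cu per formula unit: 1 × 63.546 = 63.546 g.
Weight fraction Cu = 63.546 / 183.511 = 0.3463.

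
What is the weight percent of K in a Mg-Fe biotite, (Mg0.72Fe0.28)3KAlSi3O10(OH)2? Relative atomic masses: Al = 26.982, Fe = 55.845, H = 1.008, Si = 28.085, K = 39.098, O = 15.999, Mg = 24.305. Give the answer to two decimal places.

8.81 mass %

Molar mass of (Mg0.72Fe0.28)3KAlSi3O10(OH)2: 2.16×24.305 + 0.84×55.845 + 1×39.098 + 1×26.982 + 3×28.085 + 12×15.999 + 2×1.008 = 443.748 g/mol.
Mass of K per formula unit: 1 × 39.098 = 39.098 g.
Weight fraction K = 39.098 / 443.748 = 0.0881.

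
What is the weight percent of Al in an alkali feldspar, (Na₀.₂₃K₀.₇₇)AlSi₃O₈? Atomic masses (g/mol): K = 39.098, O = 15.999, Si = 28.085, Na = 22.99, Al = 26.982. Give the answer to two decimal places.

Molar mass of (Na₀.₂₃K₀.₇₇)AlSi₃O₈: 0.23*22.99 + 0.77*39.098 + 1*26.982 + 3*28.085 + 8*15.999 = 274.622 g/mol.
Mass of Al per formula unit: 1 × 26.982 = 26.982 g.
Weight fraction Al = 26.982 / 274.622 = 0.0983.

9.83 mass %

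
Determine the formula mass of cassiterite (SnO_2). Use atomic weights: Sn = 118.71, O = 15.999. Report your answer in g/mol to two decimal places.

M = 1*118.71 + 2*15.999

150.71 g/mol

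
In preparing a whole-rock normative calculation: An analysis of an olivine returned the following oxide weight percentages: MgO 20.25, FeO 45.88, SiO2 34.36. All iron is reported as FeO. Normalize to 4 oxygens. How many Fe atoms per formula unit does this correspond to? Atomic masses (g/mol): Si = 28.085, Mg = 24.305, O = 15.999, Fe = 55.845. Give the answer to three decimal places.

MgO (M=40.304): mol = 0.50243; Mg = 0.50243, O = 0.50243.
FeO (M=71.844): mol = 0.63861; Fe = 0.63861, O = 0.63861.
SiO2 (M=60.083): mol = 0.57188; Si = 0.57188, O = 1.14376.
ΣO = 2.28480; factor = 4/ΣO = 1.75070.
Fe apfu = 0.63861 × 1.75070 = 1.118.

1.118 Fe apfu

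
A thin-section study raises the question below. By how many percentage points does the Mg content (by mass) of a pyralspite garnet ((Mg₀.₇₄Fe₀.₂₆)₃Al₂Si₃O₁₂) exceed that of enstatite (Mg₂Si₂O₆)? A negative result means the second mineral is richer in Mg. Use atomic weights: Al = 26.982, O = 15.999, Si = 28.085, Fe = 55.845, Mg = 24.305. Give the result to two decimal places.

Mg in (Mg₀.₇₄Fe₀.₂₆)₃Al₂Si₃O₁₂: molar mass 427.723 g/mol; 2.22×24.305 = 53.957 g → 12.61 wt%.
Mg in Mg₂Si₂O₆: molar mass 200.774 g/mol; 2×24.305 = 48.610 g → 24.21 wt%.
Difference = 12.61 − 24.21 = -11.60 percentage points.

-11.60 percentage points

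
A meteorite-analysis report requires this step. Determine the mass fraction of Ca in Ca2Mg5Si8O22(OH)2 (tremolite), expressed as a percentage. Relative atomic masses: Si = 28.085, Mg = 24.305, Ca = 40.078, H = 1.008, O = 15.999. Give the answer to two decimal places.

9.87 mass %

M(Ca2Mg5Si8O22(OH)2) = 812.353 g/mol.
Ca contributes 2 × 40.078 = 80.156 g per mole.
80.156/812.353 = 0.0987 → 9.87%.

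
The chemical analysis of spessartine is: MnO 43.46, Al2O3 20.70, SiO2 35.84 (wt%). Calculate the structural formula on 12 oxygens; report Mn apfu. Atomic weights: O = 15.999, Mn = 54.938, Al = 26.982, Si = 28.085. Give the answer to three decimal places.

3.045 Mn apfu

43.46 wt% MnO ÷ 70.937 g/mol = 0.61266 mol, giving 0.61266 Mn and 0.61266 O.
20.70 wt% Al2O3 ÷ 101.961 g/mol = 0.20302 mol, giving 0.40604 Al and 0.60906 O.
35.84 wt% SiO2 ÷ 60.083 g/mol = 0.59651 mol, giving 0.59651 Si and 1.19302 O.
Oxygen sums to 2.41474; scaling by 12/2.41474 = 4.96948 puts the formula on 12 O.
Mn: 0.61266 × 4.96948 = 3.045 atoms per formula unit.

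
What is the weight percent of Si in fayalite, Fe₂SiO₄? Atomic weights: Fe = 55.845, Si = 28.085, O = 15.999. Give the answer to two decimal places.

Formula mass = 2×55.845 + 1×28.085 + 4×15.999 = 203.771 g/mol, of which 28.085 g is Si.
So Si makes up 28.085/203.771 = 0.1378 of the mass, i.e. 13.78%.

13.78 wt%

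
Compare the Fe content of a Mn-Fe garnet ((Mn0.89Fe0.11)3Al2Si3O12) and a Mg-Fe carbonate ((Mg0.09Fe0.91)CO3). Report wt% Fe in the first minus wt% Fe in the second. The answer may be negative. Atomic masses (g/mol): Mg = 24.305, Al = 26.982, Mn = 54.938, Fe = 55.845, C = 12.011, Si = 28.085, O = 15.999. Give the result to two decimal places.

First mineral: 18.429 g Fe in 495.320 g formula = 3.72 wt% Fe.
Second mineral: 50.819 g Fe in 113.014 g formula = 44.97 wt% Fe.
3.72% − 44.97% gives a difference of -41.25 percentage points.

-41.25 percentage points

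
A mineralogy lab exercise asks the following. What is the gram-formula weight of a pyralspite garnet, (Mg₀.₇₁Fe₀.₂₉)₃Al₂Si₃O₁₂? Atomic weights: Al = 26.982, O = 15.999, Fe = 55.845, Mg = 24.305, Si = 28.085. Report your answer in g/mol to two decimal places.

The formula mass is the sum 2.13(24.305) + 0.87(55.845) + 2(26.982) + 3(28.085) + 12(15.999).

430.56 g/mol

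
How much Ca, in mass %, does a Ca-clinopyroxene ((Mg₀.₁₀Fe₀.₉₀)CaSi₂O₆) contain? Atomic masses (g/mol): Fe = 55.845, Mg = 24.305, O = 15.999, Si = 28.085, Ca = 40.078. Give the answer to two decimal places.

16.36 mass %

Molar mass of (Mg₀.₁₀Fe₀.₉₀)CaSi₂O₆: 0.10*24.305 + 0.90*55.845 + 1*40.078 + 2*28.085 + 6*15.999 = 244.933 g/mol.
Mass of Ca per formula unit: 1 × 40.078 = 40.078 g.
Weight fraction Ca = 40.078 / 244.933 = 0.1636.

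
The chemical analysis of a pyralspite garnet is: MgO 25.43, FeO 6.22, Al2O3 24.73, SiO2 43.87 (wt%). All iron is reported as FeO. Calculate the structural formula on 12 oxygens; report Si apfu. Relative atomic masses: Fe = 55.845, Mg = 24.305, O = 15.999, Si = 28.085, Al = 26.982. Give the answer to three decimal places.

3.016 Si apfu

25.43 wt% MgO ÷ 40.304 g/mol = 0.63095 mol, giving 0.63095 Mg and 0.63095 O.
6.22 wt% FeO ÷ 71.844 g/mol = 0.08658 mol, giving 0.08658 Fe and 0.08658 O.
24.73 wt% Al2O3 ÷ 101.961 g/mol = 0.24254 mol, giving 0.48508 Al and 0.72762 O.
43.87 wt% SiO2 ÷ 60.083 g/mol = 0.73016 mol, giving 0.73016 Si and 1.46032 O.
Oxygen sums to 2.90547; scaling by 12/2.90547 = 4.13014 puts the formula on 12 O.
Si: 0.73016 × 4.13014 = 3.016 atoms per formula unit.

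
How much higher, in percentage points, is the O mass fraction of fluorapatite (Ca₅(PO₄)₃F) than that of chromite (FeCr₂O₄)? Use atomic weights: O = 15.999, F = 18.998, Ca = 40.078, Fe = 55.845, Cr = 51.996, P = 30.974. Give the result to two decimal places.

9.48 percentage points

First mineral: 191.988 g O in 504.298 g formula = 38.07 wt% O.
Second mineral: 63.996 g O in 223.833 g formula = 28.59 wt% O.
38.07% − 28.59% gives a difference of 9.48 percentage points.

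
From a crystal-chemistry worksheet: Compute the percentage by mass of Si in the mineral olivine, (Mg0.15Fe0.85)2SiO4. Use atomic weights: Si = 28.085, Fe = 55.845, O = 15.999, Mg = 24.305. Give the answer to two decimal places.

Molar mass of (Mg0.15Fe0.85)2SiO4: 0.30*24.305 + 1.70*55.845 + 1*28.085 + 4*15.999 = 194.309 g/mol.
Mass of Si per formula unit: 1 × 28.085 = 28.085 g.
Weight fraction Si = 28.085 / 194.309 = 0.1445.

14.45 wt%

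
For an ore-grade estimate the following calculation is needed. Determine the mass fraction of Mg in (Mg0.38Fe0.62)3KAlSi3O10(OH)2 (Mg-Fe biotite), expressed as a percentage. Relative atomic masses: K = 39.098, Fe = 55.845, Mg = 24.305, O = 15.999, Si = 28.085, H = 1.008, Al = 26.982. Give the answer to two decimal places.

5.82 mass %

Molar mass of (Mg0.38Fe0.62)3KAlSi3O10(OH)2: 1.14*24.305 + 1.86*55.845 + 1*39.098 + 1*26.982 + 3*28.085 + 12*15.999 + 2*1.008 = 475.918 g/mol.
Mass of Mg per formula unit: 1.14 × 24.305 = 27.708 g.
Weight fraction Mg = 27.708 / 475.918 = 0.0582.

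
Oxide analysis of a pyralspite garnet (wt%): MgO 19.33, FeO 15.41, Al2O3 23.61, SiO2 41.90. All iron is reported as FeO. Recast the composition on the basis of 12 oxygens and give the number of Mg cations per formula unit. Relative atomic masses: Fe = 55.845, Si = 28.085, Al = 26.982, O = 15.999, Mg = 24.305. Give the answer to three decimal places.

MgO: 19.33/40.304 = 0.47961 mol → 0.47961 mol Mg, 0.47961 mol O.
FeO: 15.41/71.844 = 0.21449 mol → 0.21449 mol Fe, 0.21449 mol O.
Al2O3: 23.61/101.961 = 0.23156 mol → 0.46312 mol Al, 0.69468 mol O.
SiO2: 41.90/60.083 = 0.69737 mol → 0.69737 mol Si, 1.39474 mol O.
Total oxygen = 2.78352 mol. Normalization factor = 12/2.78352 = 4.31109.
Mg per 12 O = 0.47961 × 4.31109 = 2.068.

2.068 Mg apfu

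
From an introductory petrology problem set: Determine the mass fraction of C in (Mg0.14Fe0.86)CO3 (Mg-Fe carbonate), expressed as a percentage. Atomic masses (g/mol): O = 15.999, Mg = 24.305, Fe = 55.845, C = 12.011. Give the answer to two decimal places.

10.78 weight percent

M((Mg0.14Fe0.86)CO3) = 111.437 g/mol.
C contributes 1 × 12.011 = 12.011 g per mole.
12.011/111.437 = 0.1078 → 10.78%.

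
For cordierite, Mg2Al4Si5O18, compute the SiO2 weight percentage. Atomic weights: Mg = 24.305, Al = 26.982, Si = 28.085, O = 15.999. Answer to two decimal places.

51.36 wt%

M(Mg2Al4Si5O18) = 584.945 g/mol; M(SiO2) = 60.083 g/mol.
Moles SiO2 per formula unit = 5 Si ÷ 1 = 5.0000.
SiO2 fraction = (5.0000 × 60.083) / 584.945 = 300.415/584.945 = 0.5136.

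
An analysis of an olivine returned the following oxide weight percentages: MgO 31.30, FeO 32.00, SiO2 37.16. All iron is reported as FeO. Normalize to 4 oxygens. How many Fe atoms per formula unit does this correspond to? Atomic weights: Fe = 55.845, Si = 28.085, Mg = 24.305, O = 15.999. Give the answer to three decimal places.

MgO: 31.30/40.304 = 0.77660 mol → 0.77660 mol Mg, 0.77660 mol O.
FeO: 32.00/71.844 = 0.44541 mol → 0.44541 mol Fe, 0.44541 mol O.
SiO2: 37.16/60.083 = 0.61848 mol → 0.61848 mol Si, 1.23696 mol O.
Total oxygen = 2.45897 mol. Normalization factor = 4/2.45897 = 1.62670.
Fe per 4 O = 0.44541 × 1.62670 = 0.725.

0.725 Fe apfu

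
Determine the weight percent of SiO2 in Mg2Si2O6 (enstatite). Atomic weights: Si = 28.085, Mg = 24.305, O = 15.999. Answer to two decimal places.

59.85 wt%

Formula mass = 200.774 g/mol.
2 Si → 2.0000 mol SiO2 per formula unit; M(SiO2) = 60.083, so SiO2 mass = 120.166 g.
120.166/200.774 × 100 = 59.85 wt%.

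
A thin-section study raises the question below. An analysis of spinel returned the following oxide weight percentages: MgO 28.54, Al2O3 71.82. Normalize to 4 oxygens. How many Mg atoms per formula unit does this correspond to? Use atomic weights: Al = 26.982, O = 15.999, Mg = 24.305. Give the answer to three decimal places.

1.004 Mg apfu

MgO: 28.54/40.304 = 0.70812 mol → 0.70812 mol Mg, 0.70812 mol O.
Al2O3: 71.82/101.961 = 0.70439 mol → 1.40878 mol Al, 2.11317 mol O.
Total oxygen = 2.82129 mol. Normalization factor = 4/2.82129 = 1.41779.
Mg per 4 O = 0.70812 × 1.41779 = 1.004.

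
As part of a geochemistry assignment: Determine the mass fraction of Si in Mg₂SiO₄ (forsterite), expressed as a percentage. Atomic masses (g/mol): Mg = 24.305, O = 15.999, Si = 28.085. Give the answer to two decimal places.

Molar mass of Mg₂SiO₄: 2*24.305 + 1*28.085 + 4*15.999 = 140.691 g/mol.
Mass of Si per formula unit: 1 × 28.085 = 28.085 g.
Weight fraction Si = 28.085 / 140.691 = 0.1996.

19.96 mass %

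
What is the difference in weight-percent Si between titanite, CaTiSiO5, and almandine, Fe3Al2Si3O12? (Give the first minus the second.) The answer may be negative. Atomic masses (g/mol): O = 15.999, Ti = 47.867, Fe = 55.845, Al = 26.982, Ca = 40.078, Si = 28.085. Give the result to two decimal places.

-2.60 percentage points

First mineral: 28.085 g Si in 196.025 g formula = 14.33 wt% Si.
Second mineral: 84.255 g Si in 497.742 g formula = 16.93 wt% Si.
14.33% − 16.93% gives a difference of -2.60 percentage points.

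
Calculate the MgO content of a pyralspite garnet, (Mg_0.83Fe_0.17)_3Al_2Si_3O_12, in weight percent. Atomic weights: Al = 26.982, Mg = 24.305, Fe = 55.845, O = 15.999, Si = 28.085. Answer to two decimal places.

23.94 wt%

Molar mass of (Mg_0.83Fe_0.17)_3Al_2Si_3O_12 = 2.49*24.305 + 0.51*55.845 + 2*26.982 + 3*28.085 + 12*15.999 = 419.207 g/mol.
Each formula unit contains 2.49 Mg, equivalent to 2.49/1 = 2.4900 mol MgO.
M(MgO) = 1×24.305 + 1×15.999 = 40.304 g/mol.
Mass of MgO per formula unit = 2.4900 × 40.304 = 100.357 g.
MgO wt% = 100.357 / 419.207 × 100 = 23.94%.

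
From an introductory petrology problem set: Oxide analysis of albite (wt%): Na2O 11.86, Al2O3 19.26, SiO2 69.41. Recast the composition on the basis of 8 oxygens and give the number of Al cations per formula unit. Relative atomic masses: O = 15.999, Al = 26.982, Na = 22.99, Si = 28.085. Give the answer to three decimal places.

0.985 Al apfu

Na2O (M=61.979): mol = 0.19136; Na = 0.38272, O = 0.19136.
Al2O3 (M=101.961): mol = 0.18890; Al = 0.37780, O = 0.56670.
SiO2 (M=60.083): mol = 1.15524; Si = 1.15524, O = 2.31048.
ΣO = 3.06854; factor = 8/ΣO = 2.60710.
Al apfu = 0.37780 × 2.60710 = 0.985.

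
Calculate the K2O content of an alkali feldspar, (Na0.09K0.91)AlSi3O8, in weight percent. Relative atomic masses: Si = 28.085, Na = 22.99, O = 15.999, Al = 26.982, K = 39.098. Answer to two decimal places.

15.48 wt%

Formula mass = 276.877 g/mol.
0.91 K → 0.4550 mol K2O per formula unit; M(K2O) = 94.195, so K2O mass = 42.859 g.
42.859/276.877 × 100 = 15.48 wt%.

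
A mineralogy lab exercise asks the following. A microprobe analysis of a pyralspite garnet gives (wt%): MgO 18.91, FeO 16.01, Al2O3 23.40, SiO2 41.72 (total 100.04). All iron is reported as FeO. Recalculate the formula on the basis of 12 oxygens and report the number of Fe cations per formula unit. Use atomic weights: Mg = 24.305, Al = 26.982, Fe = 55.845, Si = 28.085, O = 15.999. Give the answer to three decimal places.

0.966 Fe apfu

MgO: 18.91/40.304 = 0.46918 mol → 0.46918 mol Mg, 0.46918 mol O.
FeO: 16.01/71.844 = 0.22284 mol → 0.22284 mol Fe, 0.22284 mol O.
Al2O3: 23.40/101.961 = 0.22950 mol → 0.45900 mol Al, 0.68850 mol O.
SiO2: 41.72/60.083 = 0.69437 mol → 0.69437 mol Si, 1.38874 mol O.
Total oxygen = 2.76926 mol. Normalization factor = 12/2.76926 = 4.33329.
Fe per 12 O = 0.22284 × 4.33329 = 0.966.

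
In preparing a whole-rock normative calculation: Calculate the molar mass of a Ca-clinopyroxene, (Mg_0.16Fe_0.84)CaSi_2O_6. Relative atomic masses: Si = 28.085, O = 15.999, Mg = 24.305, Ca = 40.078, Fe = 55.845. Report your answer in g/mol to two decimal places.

243.04 g/mol

The formula mass is the sum 0.16*24.305 + 0.84*55.845 + 1*40.078 + 2*28.085 + 6*15.999.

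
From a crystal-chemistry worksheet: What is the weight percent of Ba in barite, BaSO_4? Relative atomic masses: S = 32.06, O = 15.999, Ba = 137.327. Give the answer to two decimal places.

Molar mass of BaSO_4: 1*137.327 + 1*32.06 + 4*15.999 = 233.383 g/mol.
Mass of Ba per formula unit: 1 × 137.327 = 137.327 g.
Weight fraction Ba = 137.327 / 233.383 = 0.5884.

58.84 weight percent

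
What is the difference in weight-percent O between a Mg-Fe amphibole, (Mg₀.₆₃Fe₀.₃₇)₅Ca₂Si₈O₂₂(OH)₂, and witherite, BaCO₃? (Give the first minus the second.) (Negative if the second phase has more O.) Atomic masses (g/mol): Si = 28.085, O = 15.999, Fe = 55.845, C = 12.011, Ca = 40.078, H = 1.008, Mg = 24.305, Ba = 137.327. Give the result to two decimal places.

First mineral: 383.976 g O in 870.702 g formula = 44.10 wt% O.
Second mineral: 47.997 g O in 197.335 g formula = 24.32 wt% O.
44.10% − 24.32% gives a difference of 19.78 percentage points.

19.78 percentage points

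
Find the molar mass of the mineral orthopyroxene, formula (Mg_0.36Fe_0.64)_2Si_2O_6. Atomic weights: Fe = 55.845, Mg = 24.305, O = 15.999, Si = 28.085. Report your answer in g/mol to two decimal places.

M = 0.72×24.305 + 1.28×55.845 + 2×28.085 + 6×15.999

241.15 g/mol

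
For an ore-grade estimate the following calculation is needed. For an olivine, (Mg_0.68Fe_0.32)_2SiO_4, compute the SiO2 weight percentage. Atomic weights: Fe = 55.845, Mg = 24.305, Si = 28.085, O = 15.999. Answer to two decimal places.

Formula mass = 160.877 g/mol.
1 Si → 1.0000 mol SiO2 per formula unit; M(SiO2) = 60.083, so SiO2 mass = 60.083 g.
60.083/160.877 × 100 = 37.35 wt%.

37.35 wt%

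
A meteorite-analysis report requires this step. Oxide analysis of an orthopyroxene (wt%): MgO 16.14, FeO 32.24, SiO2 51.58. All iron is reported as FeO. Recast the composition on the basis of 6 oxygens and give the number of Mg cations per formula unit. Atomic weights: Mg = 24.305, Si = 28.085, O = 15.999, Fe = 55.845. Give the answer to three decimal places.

0.936 Mg apfu

MgO (M=40.304): mol = 0.40046; Mg = 0.40046, O = 0.40046.
FeO (M=71.844): mol = 0.44875; Fe = 0.44875, O = 0.44875.
SiO2 (M=60.083): mol = 0.85848; Si = 0.85848, O = 1.71696.
ΣO = 2.56617; factor = 6/ΣO = 2.33811.
Mg apfu = 0.40046 × 2.33811 = 0.936.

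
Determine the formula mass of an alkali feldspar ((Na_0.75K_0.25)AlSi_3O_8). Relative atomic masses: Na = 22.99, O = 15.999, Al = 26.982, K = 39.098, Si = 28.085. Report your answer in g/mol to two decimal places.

266.25 g/mol

The formula mass is the sum 0.75·22.99 + 0.25·39.098 + 1·26.982 + 3·28.085 + 8·15.999.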